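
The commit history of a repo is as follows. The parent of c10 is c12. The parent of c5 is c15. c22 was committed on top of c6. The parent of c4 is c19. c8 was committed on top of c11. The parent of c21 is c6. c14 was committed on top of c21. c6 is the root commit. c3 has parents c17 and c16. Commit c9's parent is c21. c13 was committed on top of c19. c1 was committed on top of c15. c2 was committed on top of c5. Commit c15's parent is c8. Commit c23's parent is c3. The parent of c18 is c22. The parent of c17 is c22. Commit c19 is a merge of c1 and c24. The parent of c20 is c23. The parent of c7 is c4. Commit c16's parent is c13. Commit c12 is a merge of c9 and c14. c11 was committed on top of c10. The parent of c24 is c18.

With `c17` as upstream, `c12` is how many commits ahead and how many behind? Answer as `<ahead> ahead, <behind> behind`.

4 ahead, 2 behind

Reachable from c12: {c12, c14, c21, c6, c9}.
Reachable from c17: {c17, c22, c6}.
Only in c12's history (ahead): {c12, c14, c21, c9} — 4.
Only in c17's history (behind): {c17, c22} — 2.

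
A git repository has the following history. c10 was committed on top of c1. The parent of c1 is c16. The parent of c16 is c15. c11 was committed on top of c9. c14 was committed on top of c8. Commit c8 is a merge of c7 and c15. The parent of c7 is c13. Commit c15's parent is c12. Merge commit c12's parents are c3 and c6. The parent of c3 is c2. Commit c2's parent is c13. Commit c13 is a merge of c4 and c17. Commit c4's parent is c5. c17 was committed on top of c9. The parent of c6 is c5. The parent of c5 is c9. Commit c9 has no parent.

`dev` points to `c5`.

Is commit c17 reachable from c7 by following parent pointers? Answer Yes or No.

Ancestors of c7 (commits reachable by following parents): {c13, c17, c4, c5, c7, c9}.
c17 is in that set, so it is an ancestor of c7.

Yes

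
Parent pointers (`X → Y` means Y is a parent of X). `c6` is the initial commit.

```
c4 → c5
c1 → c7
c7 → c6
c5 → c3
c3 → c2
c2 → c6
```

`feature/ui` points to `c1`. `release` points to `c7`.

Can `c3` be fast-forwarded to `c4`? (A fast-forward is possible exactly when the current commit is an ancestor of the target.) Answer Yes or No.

A fast-forward from c3 to c4 is possible iff c3 is an ancestor of c4.
Ancestors of c4: {c2, c3, c4, c5, c6}.
c3 is among them, so fast-forward is possible.

Yes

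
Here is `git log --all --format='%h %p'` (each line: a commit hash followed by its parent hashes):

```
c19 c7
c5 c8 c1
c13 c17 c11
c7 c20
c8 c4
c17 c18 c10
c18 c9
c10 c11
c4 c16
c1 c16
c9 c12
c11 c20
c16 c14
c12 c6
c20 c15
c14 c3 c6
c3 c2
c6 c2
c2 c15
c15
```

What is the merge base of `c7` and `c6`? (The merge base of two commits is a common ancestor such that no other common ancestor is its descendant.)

c15

Ancestors of c7: {c15, c20, c7}.
Ancestors of c6: {c15, c2, c6}.
Common ancestors: {c15}.
The only common ancestor is c15, so it is the merge base.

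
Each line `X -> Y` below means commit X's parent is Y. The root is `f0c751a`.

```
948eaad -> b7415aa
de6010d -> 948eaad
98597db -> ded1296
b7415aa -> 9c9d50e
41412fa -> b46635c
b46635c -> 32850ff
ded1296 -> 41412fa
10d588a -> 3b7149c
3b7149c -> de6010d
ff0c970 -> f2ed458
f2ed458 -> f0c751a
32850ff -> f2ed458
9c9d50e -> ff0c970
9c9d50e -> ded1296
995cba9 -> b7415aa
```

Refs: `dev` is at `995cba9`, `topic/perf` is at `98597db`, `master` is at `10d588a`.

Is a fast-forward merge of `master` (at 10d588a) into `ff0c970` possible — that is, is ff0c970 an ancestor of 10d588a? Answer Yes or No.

A fast-forward from ff0c970 to 10d588a is possible iff ff0c970 is an ancestor of 10d588a.
Ancestors of 10d588a: {10d588a, 32850ff, 3b7149c, 41412fa, 948eaad, 9c9d50e, b46635c, b7415aa, de6010d, ded1296, f0c751a, f2ed458, ff0c970}.
ff0c970 is among them, so fast-forward is possible.

Yes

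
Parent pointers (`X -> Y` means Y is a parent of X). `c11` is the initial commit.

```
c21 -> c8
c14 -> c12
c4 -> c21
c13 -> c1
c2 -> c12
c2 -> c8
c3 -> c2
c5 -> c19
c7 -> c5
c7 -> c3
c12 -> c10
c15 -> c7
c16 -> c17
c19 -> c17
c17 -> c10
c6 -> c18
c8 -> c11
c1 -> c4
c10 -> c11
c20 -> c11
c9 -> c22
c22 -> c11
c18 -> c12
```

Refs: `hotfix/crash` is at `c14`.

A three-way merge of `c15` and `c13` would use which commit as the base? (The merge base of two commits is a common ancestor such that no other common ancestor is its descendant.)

Ancestors of c15: {c10, c11, c12, c15, c17, c19, c2, c3, c5, c7, c8}.
Ancestors of c13: {c1, c11, c13, c21, c4, c8}.
Common ancestors: {c11, c8}.
Among these, c8 is not an ancestor of any other common ancestor — it is the merge base.

c8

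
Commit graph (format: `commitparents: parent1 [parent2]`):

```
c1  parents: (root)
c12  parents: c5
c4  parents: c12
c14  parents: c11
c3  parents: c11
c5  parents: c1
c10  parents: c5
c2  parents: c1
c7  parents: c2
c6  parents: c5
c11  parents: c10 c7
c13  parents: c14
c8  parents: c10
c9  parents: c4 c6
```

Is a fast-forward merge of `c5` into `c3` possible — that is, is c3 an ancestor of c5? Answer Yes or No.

No

A fast-forward from c3 to c5 is possible iff c3 is an ancestor of c5.
Ancestors of c5: {c1, c5}.
c3 is not among them, so fast-forward is not possible.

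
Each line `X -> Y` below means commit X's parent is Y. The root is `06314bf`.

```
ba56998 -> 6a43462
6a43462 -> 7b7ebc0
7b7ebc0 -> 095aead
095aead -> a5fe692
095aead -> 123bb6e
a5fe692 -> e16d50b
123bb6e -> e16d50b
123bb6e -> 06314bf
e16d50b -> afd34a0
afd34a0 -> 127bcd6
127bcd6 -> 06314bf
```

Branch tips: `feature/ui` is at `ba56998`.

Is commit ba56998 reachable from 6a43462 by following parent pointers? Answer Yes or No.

Ancestors of 6a43462: {06314bf, 095aead, 123bb6e, 127bcd6, 6a43462, 7b7ebc0, a5fe692, afd34a0, e16d50b}.
ba56998 is not in that set, so it is not an ancestor of 6a43462.

No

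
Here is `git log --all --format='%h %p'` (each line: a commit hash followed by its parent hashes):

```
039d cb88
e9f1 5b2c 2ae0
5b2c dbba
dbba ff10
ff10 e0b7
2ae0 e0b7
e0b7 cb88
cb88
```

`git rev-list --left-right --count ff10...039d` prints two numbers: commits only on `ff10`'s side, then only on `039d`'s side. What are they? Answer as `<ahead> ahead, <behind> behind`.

2 ahead, 1 behind

Reachable from ff10: {cb88, e0b7, ff10}.
Reachable from 039d: {039d, cb88}.
Only in ff10's history (ahead): {e0b7, ff10} — 2.
Only in 039d's history (behind): {039d} — 1.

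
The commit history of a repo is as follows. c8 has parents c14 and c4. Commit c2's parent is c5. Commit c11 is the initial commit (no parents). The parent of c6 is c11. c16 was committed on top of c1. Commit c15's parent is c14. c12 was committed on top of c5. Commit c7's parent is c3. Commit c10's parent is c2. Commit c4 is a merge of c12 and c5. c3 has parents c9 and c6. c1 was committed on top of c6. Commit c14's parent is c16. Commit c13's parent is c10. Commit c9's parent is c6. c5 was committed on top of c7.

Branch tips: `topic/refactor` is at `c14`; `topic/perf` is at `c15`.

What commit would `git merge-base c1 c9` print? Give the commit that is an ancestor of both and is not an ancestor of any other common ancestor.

Ancestors of c1: {c1, c11, c6}.
Ancestors of c9: {c11, c6, c9}.
Common ancestors: {c11, c6}.
Among these, c6 is not an ancestor of any other common ancestor — it is the merge base.

c6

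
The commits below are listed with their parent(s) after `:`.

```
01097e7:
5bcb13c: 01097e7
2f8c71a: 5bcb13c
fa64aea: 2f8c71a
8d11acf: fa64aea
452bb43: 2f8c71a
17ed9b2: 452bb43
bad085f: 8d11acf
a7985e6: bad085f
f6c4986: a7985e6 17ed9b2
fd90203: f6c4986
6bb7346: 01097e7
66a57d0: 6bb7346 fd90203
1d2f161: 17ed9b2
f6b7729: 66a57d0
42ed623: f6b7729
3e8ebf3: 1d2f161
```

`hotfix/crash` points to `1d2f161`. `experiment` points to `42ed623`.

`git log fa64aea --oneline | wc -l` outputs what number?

Walking parent pointers from fa64aea: reachable set = {01097e7, 2f8c71a, 5bcb13c, fa64aea}.
That is 4 commits.

4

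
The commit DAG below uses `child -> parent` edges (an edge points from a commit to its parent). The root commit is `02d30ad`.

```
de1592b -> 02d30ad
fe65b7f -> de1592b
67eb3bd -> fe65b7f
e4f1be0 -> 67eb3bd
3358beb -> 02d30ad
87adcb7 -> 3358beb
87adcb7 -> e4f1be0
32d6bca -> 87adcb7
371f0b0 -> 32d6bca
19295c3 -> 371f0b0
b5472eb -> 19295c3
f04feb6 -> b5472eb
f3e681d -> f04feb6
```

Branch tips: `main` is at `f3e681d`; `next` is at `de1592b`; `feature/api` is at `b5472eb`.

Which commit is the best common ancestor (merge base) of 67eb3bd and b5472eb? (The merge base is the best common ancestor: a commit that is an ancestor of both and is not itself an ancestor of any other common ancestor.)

67eb3bd

Ancestors of 67eb3bd: {02d30ad, 67eb3bd, de1592b, fe65b7f}.
Ancestors of b5472eb: {02d30ad, 19295c3, 32d6bca, 3358beb, 371f0b0, 67eb3bd, 87adcb7, b5472eb, de1592b, e4f1be0, fe65b7f}.
Common ancestors: {02d30ad, 67eb3bd, de1592b, fe65b7f}.
Among these, 67eb3bd is not an ancestor of any other common ancestor — it is the merge base.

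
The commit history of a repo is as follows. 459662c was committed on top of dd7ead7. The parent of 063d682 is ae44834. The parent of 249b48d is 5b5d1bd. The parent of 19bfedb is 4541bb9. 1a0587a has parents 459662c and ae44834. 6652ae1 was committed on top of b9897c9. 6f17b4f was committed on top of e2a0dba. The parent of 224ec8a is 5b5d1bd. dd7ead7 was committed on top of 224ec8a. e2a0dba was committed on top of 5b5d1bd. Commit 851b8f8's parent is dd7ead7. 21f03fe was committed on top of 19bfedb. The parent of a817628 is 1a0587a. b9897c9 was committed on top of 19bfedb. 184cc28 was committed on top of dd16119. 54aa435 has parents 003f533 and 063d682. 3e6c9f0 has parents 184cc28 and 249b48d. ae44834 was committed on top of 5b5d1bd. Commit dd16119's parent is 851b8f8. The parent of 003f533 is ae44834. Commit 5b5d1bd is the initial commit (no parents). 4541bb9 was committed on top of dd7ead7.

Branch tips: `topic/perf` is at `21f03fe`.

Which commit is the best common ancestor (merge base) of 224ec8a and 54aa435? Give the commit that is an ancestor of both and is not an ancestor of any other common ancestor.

5b5d1bd

Ancestors of 224ec8a: {224ec8a, 5b5d1bd}.
Ancestors of 54aa435: {003f533, 063d682, 54aa435, 5b5d1bd, ae44834}.
Common ancestors: {5b5d1bd}.
The only common ancestor is 5b5d1bd, so it is the merge base.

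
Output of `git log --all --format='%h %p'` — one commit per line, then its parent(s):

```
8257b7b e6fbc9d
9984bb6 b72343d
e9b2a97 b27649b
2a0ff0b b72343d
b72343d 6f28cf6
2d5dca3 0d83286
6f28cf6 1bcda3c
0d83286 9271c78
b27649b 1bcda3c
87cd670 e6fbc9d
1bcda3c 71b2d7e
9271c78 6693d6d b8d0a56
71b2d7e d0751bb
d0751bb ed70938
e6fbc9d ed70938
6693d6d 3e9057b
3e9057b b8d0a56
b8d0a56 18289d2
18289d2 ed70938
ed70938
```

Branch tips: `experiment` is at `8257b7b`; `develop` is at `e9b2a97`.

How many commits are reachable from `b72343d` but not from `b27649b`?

Reachable from b72343d: {1bcda3c, 6f28cf6, 71b2d7e, b72343d, d0751bb, ed70938}.
Reachable from b27649b: {1bcda3c, 71b2d7e, b27649b, d0751bb, ed70938}.
In b72343d's history but not b27649b's: {6f28cf6, b72343d} — 2 commits.

2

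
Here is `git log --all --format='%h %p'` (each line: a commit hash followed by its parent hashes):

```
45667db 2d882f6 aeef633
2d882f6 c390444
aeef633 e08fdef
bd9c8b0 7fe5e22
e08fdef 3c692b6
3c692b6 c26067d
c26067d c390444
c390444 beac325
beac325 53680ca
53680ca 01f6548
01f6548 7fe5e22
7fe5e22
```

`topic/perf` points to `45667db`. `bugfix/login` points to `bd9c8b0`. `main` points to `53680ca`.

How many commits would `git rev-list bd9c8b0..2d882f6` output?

5

Reachable from 2d882f6: {01f6548, 2d882f6, 53680ca, 7fe5e22, beac325, c390444}.
Reachable from bd9c8b0: {7fe5e22, bd9c8b0}.
In 2d882f6's history but not bd9c8b0's: {01f6548, 2d882f6, 53680ca, beac325, c390444} — 5 commits.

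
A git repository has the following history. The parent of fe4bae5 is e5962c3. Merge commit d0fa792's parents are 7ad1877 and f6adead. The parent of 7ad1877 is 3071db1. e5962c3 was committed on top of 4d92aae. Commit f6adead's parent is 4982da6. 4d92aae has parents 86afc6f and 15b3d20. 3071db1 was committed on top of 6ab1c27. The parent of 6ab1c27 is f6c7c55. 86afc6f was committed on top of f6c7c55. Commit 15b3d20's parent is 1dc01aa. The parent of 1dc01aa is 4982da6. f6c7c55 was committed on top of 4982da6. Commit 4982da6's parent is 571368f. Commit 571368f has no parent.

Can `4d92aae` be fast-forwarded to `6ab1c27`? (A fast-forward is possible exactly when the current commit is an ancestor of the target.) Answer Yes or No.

A fast-forward from 4d92aae to 6ab1c27 is possible iff 4d92aae is an ancestor of 6ab1c27.
Ancestors of 6ab1c27: {4982da6, 571368f, 6ab1c27, f6c7c55}.
4d92aae is not among them, so fast-forward is not possible.

No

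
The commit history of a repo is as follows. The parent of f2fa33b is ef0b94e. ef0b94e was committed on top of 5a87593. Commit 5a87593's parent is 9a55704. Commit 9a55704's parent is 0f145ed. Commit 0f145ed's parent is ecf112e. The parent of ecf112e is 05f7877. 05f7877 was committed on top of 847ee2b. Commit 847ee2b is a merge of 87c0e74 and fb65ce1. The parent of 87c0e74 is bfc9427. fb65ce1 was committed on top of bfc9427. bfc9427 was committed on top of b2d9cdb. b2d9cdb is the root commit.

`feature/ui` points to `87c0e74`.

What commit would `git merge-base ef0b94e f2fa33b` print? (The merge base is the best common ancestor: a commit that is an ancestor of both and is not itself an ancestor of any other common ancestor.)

Ancestors of ef0b94e: {05f7877, 0f145ed, 5a87593, 847ee2b, 87c0e74, 9a55704, b2d9cdb, bfc9427, ecf112e, ef0b94e, fb65ce1}.
Ancestors of f2fa33b: {05f7877, 0f145ed, 5a87593, 847ee2b, 87c0e74, 9a55704, b2d9cdb, bfc9427, ecf112e, ef0b94e, f2fa33b, fb65ce1}.
Common ancestors: {05f7877, 0f145ed, 5a87593, 847ee2b, 87c0e74, 9a55704, b2d9cdb, bfc9427, ecf112e, ef0b94e, fb65ce1}.
Among these, ef0b94e is not an ancestor of any other common ancestor — it is the merge base.

ef0b94e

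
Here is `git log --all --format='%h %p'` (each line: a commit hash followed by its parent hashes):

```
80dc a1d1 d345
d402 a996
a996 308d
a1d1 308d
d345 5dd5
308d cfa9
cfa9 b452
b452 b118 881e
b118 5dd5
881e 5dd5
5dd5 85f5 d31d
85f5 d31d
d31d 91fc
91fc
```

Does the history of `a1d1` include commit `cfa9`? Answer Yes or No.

Ancestors of a1d1 (commits reachable by following parents): {308d, 5dd5, 85f5, 881e, 91fc, a1d1, b118, b452, cfa9, d31d}.
cfa9 is in that set, so it is an ancestor of a1d1.

Yes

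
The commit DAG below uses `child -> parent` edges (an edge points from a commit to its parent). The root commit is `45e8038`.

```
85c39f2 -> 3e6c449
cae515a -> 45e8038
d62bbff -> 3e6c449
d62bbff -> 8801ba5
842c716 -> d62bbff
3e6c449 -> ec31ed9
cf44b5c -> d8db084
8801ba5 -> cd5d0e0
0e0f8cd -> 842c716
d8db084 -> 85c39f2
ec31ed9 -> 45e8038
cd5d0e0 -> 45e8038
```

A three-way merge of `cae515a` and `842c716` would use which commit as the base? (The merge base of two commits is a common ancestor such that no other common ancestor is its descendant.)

Ancestors of cae515a: {45e8038, cae515a}.
Ancestors of 842c716: {3e6c449, 45e8038, 842c716, 8801ba5, cd5d0e0, d62bbff, ec31ed9}.
Common ancestors: {45e8038}.
The only common ancestor is 45e8038, so it is the merge base.

45e8038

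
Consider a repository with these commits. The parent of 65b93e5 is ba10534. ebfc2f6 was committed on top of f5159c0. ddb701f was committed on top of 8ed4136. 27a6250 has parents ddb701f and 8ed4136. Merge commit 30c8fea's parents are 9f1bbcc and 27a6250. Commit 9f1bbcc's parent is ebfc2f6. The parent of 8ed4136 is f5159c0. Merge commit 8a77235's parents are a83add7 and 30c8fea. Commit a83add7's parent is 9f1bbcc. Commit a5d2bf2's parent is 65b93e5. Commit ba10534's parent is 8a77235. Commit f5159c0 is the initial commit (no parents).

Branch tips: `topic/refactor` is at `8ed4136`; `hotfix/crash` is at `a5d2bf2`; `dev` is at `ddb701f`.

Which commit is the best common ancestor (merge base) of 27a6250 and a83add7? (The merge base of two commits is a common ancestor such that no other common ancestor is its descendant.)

Ancestors of 27a6250: {27a6250, 8ed4136, ddb701f, f5159c0}.
Ancestors of a83add7: {9f1bbcc, a83add7, ebfc2f6, f5159c0}.
Common ancestors: {f5159c0}.
The only common ancestor is f5159c0, so it is the merge base.

f5159c0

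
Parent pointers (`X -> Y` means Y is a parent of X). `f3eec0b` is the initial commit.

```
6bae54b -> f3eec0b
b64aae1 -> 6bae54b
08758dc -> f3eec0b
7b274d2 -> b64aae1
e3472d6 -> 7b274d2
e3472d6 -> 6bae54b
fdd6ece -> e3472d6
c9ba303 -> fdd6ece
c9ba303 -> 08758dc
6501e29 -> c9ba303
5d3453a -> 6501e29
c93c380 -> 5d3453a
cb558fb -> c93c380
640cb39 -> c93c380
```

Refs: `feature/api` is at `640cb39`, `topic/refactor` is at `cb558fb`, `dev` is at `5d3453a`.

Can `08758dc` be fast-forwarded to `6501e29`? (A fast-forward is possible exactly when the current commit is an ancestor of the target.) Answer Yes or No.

Yes

A fast-forward from 08758dc to 6501e29 is possible iff 08758dc is an ancestor of 6501e29.
Ancestors of 6501e29: {08758dc, 6501e29, 6bae54b, 7b274d2, b64aae1, c9ba303, e3472d6, f3eec0b, fdd6ece}.
08758dc is among them, so fast-forward is possible.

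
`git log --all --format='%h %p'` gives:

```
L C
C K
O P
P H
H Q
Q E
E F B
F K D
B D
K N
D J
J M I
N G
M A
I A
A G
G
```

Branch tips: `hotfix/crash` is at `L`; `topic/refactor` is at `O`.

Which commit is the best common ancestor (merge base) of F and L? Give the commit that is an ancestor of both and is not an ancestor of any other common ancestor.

K

Ancestors of F: {A, D, F, G, I, J, K, M, N}.
Ancestors of L: {C, G, K, L, N}.
Common ancestors: {G, K, N}.
Among these, K is not an ancestor of any other common ancestor — it is the merge base.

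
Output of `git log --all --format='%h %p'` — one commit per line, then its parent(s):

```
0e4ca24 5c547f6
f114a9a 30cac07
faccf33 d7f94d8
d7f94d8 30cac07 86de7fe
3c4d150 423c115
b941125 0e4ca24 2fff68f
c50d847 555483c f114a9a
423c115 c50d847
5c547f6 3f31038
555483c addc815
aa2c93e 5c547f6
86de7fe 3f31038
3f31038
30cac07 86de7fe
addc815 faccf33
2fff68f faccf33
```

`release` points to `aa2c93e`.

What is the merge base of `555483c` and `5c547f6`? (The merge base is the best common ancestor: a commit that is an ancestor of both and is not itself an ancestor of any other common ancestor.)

Ancestors of 555483c: {30cac07, 3f31038, 555483c, 86de7fe, addc815, d7f94d8, faccf33}.
Ancestors of 5c547f6: {3f31038, 5c547f6}.
Common ancestors: {3f31038}.
The only common ancestor is 3f31038, so it is the merge base.

3f31038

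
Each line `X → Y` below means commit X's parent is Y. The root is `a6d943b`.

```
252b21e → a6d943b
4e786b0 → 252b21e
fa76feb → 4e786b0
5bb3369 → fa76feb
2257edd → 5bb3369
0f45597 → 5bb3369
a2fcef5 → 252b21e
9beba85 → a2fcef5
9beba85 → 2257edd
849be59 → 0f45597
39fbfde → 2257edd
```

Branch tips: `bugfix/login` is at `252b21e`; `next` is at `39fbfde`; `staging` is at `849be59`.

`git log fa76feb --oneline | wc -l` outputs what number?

Walking parent pointers from fa76feb: reachable set = {252b21e, 4e786b0, a6d943b, fa76feb}.
That is 4 commits.

4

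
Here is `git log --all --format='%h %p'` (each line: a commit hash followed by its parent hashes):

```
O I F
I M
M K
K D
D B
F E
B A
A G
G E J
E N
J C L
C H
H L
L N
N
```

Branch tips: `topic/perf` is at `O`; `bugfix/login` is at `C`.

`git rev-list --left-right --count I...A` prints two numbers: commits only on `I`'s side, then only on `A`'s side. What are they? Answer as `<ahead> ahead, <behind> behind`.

Reachable from I: {A, B, C, D, E, G, H, I, J, K, L, M, N}.
Reachable from A: {A, C, E, G, H, J, L, N}.
Only in I's history (ahead): {B, D, I, K, M} — 5.
Only in A's history (behind): {} — 0.

5 ahead, 0 behind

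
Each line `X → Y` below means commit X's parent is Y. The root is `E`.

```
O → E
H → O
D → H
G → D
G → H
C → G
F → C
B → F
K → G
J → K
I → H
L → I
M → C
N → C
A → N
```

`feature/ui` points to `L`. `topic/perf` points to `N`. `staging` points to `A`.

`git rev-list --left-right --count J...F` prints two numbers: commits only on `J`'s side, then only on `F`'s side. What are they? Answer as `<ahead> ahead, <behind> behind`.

Reachable from J: {D, E, G, H, J, K, O}.
Reachable from F: {C, D, E, F, G, H, O}.
Only in J's history (ahead): {J, K} — 2.
Only in F's history (behind): {C, F} — 2.

2 ahead, 2 behind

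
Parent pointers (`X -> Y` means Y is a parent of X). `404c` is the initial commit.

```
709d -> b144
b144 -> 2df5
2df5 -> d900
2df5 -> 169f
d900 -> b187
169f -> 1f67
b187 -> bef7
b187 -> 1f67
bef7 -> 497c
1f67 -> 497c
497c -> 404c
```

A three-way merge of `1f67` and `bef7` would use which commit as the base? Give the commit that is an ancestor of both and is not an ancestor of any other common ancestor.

497c

Ancestors of 1f67: {1f67, 404c, 497c}.
Ancestors of bef7: {404c, 497c, bef7}.
Common ancestors: {404c, 497c}.
Among these, 497c is not an ancestor of any other common ancestor — it is the merge base.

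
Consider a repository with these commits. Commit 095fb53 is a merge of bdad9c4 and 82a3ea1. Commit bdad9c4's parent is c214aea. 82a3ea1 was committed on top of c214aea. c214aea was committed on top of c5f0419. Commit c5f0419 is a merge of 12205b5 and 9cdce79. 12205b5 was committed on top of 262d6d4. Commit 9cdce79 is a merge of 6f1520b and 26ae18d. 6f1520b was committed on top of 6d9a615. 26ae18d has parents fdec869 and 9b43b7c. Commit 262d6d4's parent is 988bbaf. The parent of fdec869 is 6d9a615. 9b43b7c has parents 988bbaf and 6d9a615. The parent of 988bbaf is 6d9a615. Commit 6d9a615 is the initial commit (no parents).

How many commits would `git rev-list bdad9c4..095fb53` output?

2

Reachable from 095fb53: {095fb53, 12205b5, 262d6d4, 26ae18d, 6d9a615, 6f1520b, 82a3ea1, 988bbaf, 9b43b7c, 9cdce79, bdad9c4, c214aea, c5f0419, fdec869}.
Reachable from bdad9c4: {12205b5, 262d6d4, 26ae18d, 6d9a615, 6f1520b, 988bbaf, 9b43b7c, 9cdce79, bdad9c4, c214aea, c5f0419, fdec869}.
In 095fb53's history but not bdad9c4's: {095fb53, 82a3ea1} — 2 commits.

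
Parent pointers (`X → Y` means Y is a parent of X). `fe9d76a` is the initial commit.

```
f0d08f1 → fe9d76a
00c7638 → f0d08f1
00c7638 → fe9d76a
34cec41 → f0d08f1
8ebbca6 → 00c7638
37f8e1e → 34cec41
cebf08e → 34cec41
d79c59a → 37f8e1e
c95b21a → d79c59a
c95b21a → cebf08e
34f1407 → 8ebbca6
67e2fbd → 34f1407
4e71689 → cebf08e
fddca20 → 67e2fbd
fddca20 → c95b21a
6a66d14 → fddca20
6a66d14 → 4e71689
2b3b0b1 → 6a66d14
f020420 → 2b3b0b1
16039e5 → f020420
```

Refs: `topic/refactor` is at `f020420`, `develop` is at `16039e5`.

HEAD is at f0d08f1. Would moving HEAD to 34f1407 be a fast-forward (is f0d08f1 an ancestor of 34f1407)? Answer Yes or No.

Yes

A fast-forward from f0d08f1 to 34f1407 is possible iff f0d08f1 is an ancestor of 34f1407.
Ancestors of 34f1407: {00c7638, 34f1407, 8ebbca6, f0d08f1, fe9d76a}.
f0d08f1 is among them, so fast-forward is possible.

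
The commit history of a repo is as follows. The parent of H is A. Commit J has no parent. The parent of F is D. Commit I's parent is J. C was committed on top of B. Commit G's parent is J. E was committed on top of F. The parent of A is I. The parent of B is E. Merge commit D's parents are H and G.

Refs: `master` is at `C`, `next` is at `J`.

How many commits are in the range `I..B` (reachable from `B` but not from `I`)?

7

Reachable from B: {A, B, D, E, F, G, H, I, J}.
Reachable from I: {I, J}.
In B's history but not I's: {A, B, D, E, F, G, H} — 7 commits.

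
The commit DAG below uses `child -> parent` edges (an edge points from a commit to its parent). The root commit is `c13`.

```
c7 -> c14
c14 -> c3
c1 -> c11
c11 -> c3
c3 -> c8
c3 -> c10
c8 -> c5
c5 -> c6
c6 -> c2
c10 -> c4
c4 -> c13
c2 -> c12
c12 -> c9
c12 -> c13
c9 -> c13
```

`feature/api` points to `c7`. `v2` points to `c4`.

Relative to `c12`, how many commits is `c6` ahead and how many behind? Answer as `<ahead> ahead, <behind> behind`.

Reachable from c6: {c12, c13, c2, c6, c9}.
Reachable from c12: {c12, c13, c9}.
Only in c6's history (ahead): {c2, c6} — 2.
Only in c12's history (behind): {} — 0.

2 ahead, 0 behind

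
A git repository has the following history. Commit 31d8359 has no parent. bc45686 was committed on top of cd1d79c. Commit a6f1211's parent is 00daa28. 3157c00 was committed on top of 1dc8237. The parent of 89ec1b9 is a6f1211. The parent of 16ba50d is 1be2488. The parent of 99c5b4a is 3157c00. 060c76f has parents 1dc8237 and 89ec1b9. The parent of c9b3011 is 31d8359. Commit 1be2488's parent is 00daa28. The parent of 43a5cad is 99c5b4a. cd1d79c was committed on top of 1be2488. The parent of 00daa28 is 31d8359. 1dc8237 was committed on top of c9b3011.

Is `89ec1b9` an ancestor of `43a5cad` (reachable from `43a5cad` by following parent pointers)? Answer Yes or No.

No

Ancestors of 43a5cad: {1dc8237, 3157c00, 31d8359, 43a5cad, 99c5b4a, c9b3011}.
89ec1b9 is not in that set, so it is not an ancestor of 43a5cad.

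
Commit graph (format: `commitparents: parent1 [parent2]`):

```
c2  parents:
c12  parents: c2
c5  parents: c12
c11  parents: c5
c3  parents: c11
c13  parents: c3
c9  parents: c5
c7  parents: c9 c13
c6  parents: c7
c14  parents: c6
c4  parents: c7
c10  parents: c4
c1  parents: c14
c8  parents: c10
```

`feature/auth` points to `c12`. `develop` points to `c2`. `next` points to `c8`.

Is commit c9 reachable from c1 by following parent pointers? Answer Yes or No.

Ancestors of c1 (commits reachable by following parents): {c1, c11, c12, c13, c14, c2, c3, c5, c6, c7, c9}.
c9 is in that set, so it is an ancestor of c1.

Yes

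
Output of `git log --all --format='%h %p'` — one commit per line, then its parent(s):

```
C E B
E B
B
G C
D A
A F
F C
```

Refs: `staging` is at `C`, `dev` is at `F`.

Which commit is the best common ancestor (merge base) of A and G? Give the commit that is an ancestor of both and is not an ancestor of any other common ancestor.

Ancestors of A: {A, B, C, E, F}.
Ancestors of G: {B, C, E, G}.
Common ancestors: {B, C, E}.
Among these, C is not an ancestor of any other common ancestor — it is the merge base.

C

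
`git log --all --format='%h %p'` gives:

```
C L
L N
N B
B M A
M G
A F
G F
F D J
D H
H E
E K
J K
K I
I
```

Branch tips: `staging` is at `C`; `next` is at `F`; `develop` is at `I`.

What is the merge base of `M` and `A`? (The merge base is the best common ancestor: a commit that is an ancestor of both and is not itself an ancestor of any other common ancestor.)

Ancestors of M: {D, E, F, G, H, I, J, K, M}.
Ancestors of A: {A, D, E, F, H, I, J, K}.
Common ancestors: {D, E, F, H, I, J, K}.
Among these, F is not an ancestor of any other common ancestor — it is the merge base.

F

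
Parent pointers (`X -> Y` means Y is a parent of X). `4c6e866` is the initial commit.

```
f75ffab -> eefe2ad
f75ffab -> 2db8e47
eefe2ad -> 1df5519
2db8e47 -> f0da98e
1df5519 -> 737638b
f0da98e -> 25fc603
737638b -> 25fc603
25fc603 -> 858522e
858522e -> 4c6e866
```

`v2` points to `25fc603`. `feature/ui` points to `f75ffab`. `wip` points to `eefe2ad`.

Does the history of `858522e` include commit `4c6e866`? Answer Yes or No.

Ancestors of 858522e (commits reachable by following parents): {4c6e866, 858522e}.
4c6e866 is in that set, so it is an ancestor of 858522e.

Yes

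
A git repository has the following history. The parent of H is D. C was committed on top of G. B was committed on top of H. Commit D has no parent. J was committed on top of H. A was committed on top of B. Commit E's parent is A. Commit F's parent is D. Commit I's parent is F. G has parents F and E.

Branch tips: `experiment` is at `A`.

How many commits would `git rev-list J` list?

3

Walking parent pointers from J: reachable set = {D, H, J}.
That is 3 commits.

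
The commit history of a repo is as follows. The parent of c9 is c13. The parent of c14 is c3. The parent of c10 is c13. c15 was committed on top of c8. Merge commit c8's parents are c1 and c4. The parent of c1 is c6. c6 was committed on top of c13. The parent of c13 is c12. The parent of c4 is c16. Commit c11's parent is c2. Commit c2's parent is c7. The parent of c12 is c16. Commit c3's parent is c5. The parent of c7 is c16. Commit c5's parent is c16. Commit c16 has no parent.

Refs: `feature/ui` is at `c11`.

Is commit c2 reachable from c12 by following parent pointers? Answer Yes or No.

No

Ancestors of c12: {c12, c16}.
c2 is not in that set, so it is not an ancestor of c12.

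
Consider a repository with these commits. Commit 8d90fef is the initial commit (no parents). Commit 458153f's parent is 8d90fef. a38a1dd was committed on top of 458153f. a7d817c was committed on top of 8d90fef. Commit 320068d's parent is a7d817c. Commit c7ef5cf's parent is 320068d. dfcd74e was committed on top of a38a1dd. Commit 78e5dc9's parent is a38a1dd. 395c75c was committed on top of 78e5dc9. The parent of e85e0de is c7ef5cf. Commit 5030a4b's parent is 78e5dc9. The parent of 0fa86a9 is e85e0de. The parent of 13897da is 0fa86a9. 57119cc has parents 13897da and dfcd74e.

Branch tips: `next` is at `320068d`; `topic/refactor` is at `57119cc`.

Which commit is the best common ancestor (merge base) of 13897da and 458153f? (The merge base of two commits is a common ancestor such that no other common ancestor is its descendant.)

Ancestors of 13897da: {0fa86a9, 13897da, 320068d, 8d90fef, a7d817c, c7ef5cf, e85e0de}.
Ancestors of 458153f: {458153f, 8d90fef}.
Common ancestors: {8d90fef}.
The only common ancestor is 8d90fef, so it is the merge base.

8d90fef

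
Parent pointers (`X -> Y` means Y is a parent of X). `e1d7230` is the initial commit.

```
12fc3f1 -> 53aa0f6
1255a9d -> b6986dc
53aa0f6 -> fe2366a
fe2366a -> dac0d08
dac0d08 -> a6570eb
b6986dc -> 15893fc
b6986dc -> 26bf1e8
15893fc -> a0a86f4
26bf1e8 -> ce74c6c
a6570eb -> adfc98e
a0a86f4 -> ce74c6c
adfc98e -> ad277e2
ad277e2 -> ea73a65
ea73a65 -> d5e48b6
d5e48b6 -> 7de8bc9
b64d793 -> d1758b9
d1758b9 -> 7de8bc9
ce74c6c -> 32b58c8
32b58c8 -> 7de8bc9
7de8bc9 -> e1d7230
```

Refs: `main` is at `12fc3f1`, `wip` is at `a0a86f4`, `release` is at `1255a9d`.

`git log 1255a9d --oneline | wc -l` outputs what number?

Walking parent pointers from 1255a9d: reachable set = {1255a9d, 15893fc, 26bf1e8, 32b58c8, 7de8bc9, a0a86f4, b6986dc, ce74c6c, e1d7230}.
That is 9 commits.

9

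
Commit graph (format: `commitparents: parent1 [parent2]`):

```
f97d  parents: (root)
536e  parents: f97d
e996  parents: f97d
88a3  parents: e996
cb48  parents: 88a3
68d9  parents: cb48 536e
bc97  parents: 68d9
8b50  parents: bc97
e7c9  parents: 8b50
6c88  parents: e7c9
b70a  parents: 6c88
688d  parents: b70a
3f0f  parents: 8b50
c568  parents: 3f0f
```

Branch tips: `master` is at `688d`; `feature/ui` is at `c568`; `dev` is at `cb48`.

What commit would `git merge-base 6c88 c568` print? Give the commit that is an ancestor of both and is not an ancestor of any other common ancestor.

8b50

Ancestors of 6c88: {536e, 68d9, 6c88, 88a3, 8b50, bc97, cb48, e7c9, e996, f97d}.
Ancestors of c568: {3f0f, 536e, 68d9, 88a3, 8b50, bc97, c568, cb48, e996, f97d}.
Common ancestors: {536e, 68d9, 88a3, 8b50, bc97, cb48, e996, f97d}.
Among these, 8b50 is not an ancestor of any other common ancestor — it is the merge base.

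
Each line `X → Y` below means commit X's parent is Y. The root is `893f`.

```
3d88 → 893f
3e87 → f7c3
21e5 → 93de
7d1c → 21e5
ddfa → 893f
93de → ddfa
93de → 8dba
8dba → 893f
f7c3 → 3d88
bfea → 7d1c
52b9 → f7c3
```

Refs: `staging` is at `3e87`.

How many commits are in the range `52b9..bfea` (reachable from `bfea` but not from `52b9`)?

Reachable from bfea: {21e5, 7d1c, 893f, 8dba, 93de, bfea, ddfa}.
Reachable from 52b9: {3d88, 52b9, 893f, f7c3}.
In bfea's history but not 52b9's: {21e5, 7d1c, 8dba, 93de, bfea, ddfa} — 6 commits.

6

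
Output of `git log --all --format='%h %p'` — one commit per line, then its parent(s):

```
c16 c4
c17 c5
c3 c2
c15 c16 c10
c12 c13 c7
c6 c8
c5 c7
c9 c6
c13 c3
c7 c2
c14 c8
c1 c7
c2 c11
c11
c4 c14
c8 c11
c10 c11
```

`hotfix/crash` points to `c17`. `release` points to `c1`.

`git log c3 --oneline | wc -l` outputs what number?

Walking parent pointers from c3: reachable set = {c11, c2, c3}.
That is 3 commits.

3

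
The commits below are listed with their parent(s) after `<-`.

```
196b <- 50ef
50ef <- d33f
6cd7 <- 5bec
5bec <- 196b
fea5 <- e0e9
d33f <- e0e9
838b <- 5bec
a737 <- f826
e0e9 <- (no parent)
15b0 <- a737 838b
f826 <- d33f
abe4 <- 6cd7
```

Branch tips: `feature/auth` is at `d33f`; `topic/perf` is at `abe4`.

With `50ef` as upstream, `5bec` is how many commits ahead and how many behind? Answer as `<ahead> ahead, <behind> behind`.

Reachable from 5bec: {196b, 50ef, 5bec, d33f, e0e9}.
Reachable from 50ef: {50ef, d33f, e0e9}.
Only in 5bec's history (ahead): {196b, 5bec} — 2.
Only in 50ef's history (behind): {} — 0.

2 ahead, 0 behind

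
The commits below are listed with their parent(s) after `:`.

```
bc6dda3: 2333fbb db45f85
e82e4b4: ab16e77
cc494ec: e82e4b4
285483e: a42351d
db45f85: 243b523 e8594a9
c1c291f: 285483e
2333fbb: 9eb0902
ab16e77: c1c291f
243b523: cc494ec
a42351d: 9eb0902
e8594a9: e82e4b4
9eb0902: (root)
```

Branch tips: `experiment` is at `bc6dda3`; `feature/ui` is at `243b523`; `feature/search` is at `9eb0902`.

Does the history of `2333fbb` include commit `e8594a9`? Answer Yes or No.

No

Ancestors of 2333fbb: {2333fbb, 9eb0902}.
e8594a9 is not in that set, so it is not an ancestor of 2333fbb.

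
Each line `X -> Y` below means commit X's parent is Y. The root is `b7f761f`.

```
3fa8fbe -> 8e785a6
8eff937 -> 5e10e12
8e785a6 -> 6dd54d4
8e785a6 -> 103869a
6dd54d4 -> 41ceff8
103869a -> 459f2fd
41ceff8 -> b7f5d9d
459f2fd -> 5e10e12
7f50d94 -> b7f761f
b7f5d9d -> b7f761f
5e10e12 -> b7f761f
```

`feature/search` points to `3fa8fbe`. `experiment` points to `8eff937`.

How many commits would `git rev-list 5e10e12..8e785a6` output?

Reachable from 8e785a6: {103869a, 41ceff8, 459f2fd, 5e10e12, 6dd54d4, 8e785a6, b7f5d9d, b7f761f}.
Reachable from 5e10e12: {5e10e12, b7f761f}.
In 8e785a6's history but not 5e10e12's: {103869a, 41ceff8, 459f2fd, 6dd54d4, 8e785a6, b7f5d9d} — 6 commits.

6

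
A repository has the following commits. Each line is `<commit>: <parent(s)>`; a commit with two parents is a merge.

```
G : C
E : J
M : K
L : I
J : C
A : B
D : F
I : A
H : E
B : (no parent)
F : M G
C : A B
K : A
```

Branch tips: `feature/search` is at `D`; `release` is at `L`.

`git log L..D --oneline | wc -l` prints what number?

6

Reachable from D: {A, B, C, D, F, G, K, M}.
Reachable from L: {A, B, I, L}.
In D's history but not L's: {C, D, F, G, K, M} — 6 commits.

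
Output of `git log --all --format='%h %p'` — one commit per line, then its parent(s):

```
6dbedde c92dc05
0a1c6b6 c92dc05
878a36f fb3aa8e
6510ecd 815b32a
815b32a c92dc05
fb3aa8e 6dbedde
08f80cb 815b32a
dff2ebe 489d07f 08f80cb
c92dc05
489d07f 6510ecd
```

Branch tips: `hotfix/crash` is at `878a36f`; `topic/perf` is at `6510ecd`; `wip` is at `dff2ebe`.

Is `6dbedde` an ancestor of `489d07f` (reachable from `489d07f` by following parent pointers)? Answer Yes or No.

No

Ancestors of 489d07f: {489d07f, 6510ecd, 815b32a, c92dc05}.
6dbedde is not in that set, so it is not an ancestor of 489d07f.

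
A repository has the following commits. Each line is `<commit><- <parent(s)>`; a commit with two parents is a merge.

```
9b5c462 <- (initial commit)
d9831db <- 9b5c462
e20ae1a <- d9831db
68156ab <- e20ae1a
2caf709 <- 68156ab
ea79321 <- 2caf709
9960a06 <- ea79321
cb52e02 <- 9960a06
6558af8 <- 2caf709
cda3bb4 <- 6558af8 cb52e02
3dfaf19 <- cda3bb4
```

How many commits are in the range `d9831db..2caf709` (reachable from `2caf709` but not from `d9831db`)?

3

Reachable from 2caf709: {2caf709, 68156ab, 9b5c462, d9831db, e20ae1a}.
Reachable from d9831db: {9b5c462, d9831db}.
In 2caf709's history but not d9831db's: {2caf709, 68156ab, e20ae1a} — 3 commits.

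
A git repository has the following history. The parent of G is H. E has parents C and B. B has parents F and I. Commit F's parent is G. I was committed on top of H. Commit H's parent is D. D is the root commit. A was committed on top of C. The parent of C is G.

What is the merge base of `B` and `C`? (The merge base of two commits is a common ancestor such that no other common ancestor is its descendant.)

Ancestors of B: {B, D, F, G, H, I}.
Ancestors of C: {C, D, G, H}.
Common ancestors: {D, G, H}.
Among these, G is not an ancestor of any other common ancestor — it is the merge base.

G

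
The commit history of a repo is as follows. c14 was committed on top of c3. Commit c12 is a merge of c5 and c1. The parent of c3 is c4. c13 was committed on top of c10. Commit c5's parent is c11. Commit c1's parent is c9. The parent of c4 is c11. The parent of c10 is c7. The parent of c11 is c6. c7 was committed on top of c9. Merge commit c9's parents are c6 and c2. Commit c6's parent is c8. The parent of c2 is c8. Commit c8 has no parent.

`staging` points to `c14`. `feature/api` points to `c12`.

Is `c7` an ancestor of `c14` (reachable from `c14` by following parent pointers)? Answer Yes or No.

Ancestors of c14: {c11, c14, c3, c4, c6, c8}.
c7 is not in that set, so it is not an ancestor of c14.

No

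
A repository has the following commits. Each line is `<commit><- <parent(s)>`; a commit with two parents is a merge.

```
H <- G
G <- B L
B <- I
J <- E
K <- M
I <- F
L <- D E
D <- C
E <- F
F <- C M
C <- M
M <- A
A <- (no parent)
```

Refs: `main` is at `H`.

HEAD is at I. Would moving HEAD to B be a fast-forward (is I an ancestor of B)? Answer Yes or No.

A fast-forward from I to B is possible iff I is an ancestor of B.
Ancestors of B: {A, B, C, F, I, M}.
I is among them, so fast-forward is possible.

Yes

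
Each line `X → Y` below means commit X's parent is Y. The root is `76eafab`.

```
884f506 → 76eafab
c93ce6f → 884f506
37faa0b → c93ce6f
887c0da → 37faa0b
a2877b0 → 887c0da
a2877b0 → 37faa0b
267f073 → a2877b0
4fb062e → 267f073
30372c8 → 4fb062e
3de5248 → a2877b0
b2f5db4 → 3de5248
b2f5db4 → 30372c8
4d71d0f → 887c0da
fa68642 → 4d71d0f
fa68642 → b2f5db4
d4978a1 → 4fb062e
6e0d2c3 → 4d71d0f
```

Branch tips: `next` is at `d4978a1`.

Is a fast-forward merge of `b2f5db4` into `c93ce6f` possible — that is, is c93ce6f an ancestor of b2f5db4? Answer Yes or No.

Yes

A fast-forward from c93ce6f to b2f5db4 is possible iff c93ce6f is an ancestor of b2f5db4.
Ancestors of b2f5db4: {267f073, 30372c8, 37faa0b, 3de5248, 4fb062e, 76eafab, 884f506, 887c0da, a2877b0, b2f5db4, c93ce6f}.
c93ce6f is among them, so fast-forward is possible.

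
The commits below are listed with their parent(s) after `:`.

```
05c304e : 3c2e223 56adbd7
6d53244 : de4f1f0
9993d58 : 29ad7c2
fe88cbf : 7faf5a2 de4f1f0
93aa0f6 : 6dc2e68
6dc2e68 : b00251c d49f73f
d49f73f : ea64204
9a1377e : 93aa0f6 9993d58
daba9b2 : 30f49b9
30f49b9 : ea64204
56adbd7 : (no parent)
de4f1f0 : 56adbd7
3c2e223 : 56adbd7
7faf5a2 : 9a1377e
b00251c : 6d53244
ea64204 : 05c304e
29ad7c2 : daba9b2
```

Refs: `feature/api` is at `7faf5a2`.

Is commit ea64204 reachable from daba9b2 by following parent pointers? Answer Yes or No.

Yes

Ancestors of daba9b2 (commits reachable by following parents): {05c304e, 30f49b9, 3c2e223, 56adbd7, daba9b2, ea64204}.
ea64204 is in that set, so it is an ancestor of daba9b2.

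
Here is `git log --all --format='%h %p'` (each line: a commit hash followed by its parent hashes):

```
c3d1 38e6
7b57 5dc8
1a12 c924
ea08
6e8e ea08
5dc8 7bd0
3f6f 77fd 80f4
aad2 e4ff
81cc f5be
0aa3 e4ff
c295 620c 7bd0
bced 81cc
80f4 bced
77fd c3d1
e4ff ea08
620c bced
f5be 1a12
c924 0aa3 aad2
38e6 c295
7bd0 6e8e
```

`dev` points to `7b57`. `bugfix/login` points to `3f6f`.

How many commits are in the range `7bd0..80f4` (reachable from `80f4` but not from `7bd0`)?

Reachable from 80f4: {0aa3, 1a12, 80f4, 81cc, aad2, bced, c924, e4ff, ea08, f5be}.
Reachable from 7bd0: {6e8e, 7bd0, ea08}.
In 80f4's history but not 7bd0's: {0aa3, 1a12, 80f4, 81cc, aad2, bced, c924, e4ff, f5be} — 9 commits.

9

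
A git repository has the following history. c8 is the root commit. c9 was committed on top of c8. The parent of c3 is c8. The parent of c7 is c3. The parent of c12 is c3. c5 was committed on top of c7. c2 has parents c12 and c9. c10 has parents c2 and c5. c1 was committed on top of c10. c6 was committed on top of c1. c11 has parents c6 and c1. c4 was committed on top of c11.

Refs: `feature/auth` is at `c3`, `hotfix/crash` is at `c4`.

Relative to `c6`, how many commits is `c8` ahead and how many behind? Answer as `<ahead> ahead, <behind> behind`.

0 ahead, 9 behind

Reachable from c8: {c8}.
Reachable from c6: {c1, c10, c12, c2, c3, c5, c6, c7, c8, c9}.
Only in c8's history (ahead): {} — 0.
Only in c6's history (behind): {c1, c10, c12, c2, c3, c5, c6, c7, c9} — 9.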